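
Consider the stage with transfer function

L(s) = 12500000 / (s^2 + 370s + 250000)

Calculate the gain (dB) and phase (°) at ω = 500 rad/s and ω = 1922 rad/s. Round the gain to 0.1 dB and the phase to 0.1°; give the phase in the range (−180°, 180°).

At s = jω = j500:
quadratic: (j500)² + 370·j500 + 250000 = 0 + j185000 → |·| ≈ 1.85e+05, ∠ ≈ 90.00°
|L| = 12500000 / 1.85e+05 ≈ 67.568
Gain = 20 log₁₀(67.568) ≈ 36.59 dB
∠L = 0.00° − 90.00° = -90.00°

At s = jω = j1922:
quadratic: (j1922)² + 370·j1922 + 250000 = -3444084 + j711140 → |·| ≈ 3.5167e+06, ∠ ≈ 168.33°
|L| = 12500000 / 3.5167e+06 ≈ 3.5545
Gain = 20 log₁₀(3.5545) ≈ 11.02 dB
∠L = 0.00° − 168.33° = -168.33°

ω = 500: 36.6 dB, -90.0°; ω = 1922: 11.0 dB, -168.3°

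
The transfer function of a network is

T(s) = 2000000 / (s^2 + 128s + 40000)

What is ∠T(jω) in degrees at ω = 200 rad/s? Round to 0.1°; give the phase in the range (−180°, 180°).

-90.0°

At s = jω = j200:
quadratic: (j200)² + 128·j200 + 40000 = 0 + j25600 → |·| ≈ 25600, ∠ ≈ 90.00°
∠T = 0.00° − 90.00° = -90.00°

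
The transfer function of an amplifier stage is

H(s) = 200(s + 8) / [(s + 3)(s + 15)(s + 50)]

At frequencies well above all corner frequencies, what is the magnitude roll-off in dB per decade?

Each pole contributes −20 dB/decade at high frequency; each zero contributes +20 dB/decade.
Net: 1 zero(s) − 3 pole(s) → -40 dB/decade.

-40 dB/decade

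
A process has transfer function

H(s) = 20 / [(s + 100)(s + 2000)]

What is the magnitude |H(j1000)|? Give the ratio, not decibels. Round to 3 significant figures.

At s = jω = j1000:
pole (s+100): 100 + j1000 → |·| = √(100²+1000²) = √1010000 ≈ 1005, ∠ = arctan(1000/100) ≈ 84.29°
pole (s+2000): 2000 + j1000 → |·| = √(2000²+1000²) = √5000000 ≈ 2236.1, ∠ = arctan(1000/2000) ≈ 26.57°
|H| = 20 / 2.2473e+06 ≈ 8.8996e-06

8.90e-06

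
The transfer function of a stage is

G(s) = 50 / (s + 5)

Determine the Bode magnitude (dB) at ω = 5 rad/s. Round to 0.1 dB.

Substitute s = j5:
Numerator: 50 = 50 + j0
Denominator: (j5) + 5 = 5 + j5
|N| = √(50² + 0²) ≈ 50, ∠N ≈ 0.00°
|D| = √(5² + 5²) ≈ 7.0711, ∠D ≈ 45.00°
|G| = 50 / 7.0711 ≈ 7.071
Gain = 20 log₁₀(7.071) ≈ 16.99 dB

17.0 dB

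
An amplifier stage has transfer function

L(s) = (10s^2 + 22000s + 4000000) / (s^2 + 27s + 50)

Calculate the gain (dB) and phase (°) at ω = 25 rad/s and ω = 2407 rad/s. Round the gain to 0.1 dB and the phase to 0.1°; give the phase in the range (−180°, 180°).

Substitute s = j25:
Numerator: 10(j25)^2 + 22000(j25) + 4000000 = 3993750 + j550000
Denominator: (j25)^2 + 27(j25) + 50 = -575 + j675
|N| = √(3993750² + 550000²) ≈ 4.0314e+06, ∠N ≈ 7.84°
|D| = √(575² + 675²) ≈ 886.71, ∠D ≈ 130.43°
|L| = 4.0314e+06 / 886.71 ≈ 4546.5
Gain = 20 log₁₀(4546.5) ≈ 73.15 dB
∠L = 7.84° − 130.43° = -122.59°

Substitute s = j2407:
Numerator: 10(j2407)^2 + 22000(j2407) + 4000000 = -53936490 + j52954000
Denominator: (j2407)^2 + 27(j2407) + 50 = -5793599 + j64989
|N| = √(53936490² + 52954000²) ≈ 7.5586e+07, ∠N ≈ 135.53°
|D| = √(5793599² + 64989²) ≈ 5.794e+06, ∠D ≈ 179.36°
|L| = 7.5586e+07 / 5.794e+06 ≈ 13.046
Gain = 20 log₁₀(13.046) ≈ 22.31 dB
∠L = 135.53° − 179.36° = -43.83°

ω = 25: 73.2 dB, -122.6°; ω = 2407: 22.3 dB, -43.8°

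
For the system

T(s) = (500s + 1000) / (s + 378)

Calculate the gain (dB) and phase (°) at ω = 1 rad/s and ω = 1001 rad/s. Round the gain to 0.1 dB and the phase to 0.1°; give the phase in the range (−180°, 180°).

Substitute s = j1:
Numerator: 500(j1) + 1000 = 1000 + j500
Denominator: (j1) + 378 = 378 + j1
|N| = √(1000² + 500²) ≈ 1118, ∠N ≈ 26.57°
|D| = √(378² + 1²) ≈ 378, ∠D ≈ 0.15°
|T| = 1118 / 378 ≈ 2.9577
Gain = 20 log₁₀(2.9577) ≈ 9.42 dB
∠T = 26.57° − 0.15° = 26.42°

Substitute s = j1001:
Numerator: 500(j1001) + 1000 = 1000 + j500500
Denominator: (j1001) + 378 = 378 + j1001
|N| = √(1000² + 500500²) ≈ 5.005e+05, ∠N ≈ 89.89°
|D| = √(378² + 1001²) ≈ 1070, ∠D ≈ 69.31°
|T| = 5.005e+05 / 1070 ≈ 467.76
Gain = 20 log₁₀(467.76) ≈ 53.40 dB
∠T = 89.89° − 69.31° = 20.58°

ω = 1: 9.4 dB, 26.4°; ω = 1001: 53.4 dB, 20.6°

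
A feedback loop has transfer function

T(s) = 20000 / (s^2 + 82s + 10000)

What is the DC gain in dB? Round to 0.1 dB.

T(0) = 20000 / 10000 = 2
20 log₁₀(2) ≈ 6.02 dB

6.0 dB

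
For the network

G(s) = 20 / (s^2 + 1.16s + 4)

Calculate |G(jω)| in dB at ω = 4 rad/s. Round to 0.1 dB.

3.8 dB

At s = jω = j4:
quadratic: (j4)² + 1.16·j4 + 4 = -12 + j4.64 → |·| ≈ 12.866, ∠ ≈ 158.86°
|G| = 20 / 12.866 ≈ 1.5545
Gain = 20 log₁₀(1.5545) ≈ 3.83 dB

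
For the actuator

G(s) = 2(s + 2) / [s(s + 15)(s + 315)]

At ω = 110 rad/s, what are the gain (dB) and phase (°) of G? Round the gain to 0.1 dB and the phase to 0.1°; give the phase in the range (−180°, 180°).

At s = jω = j110:
zero (s+2): 2 + j110 → |·| = √(2²+110²) = √12104 ≈ 110.02, ∠ = arctan(110/2) ≈ 88.96°
pole (s+15): 15 + j110 → |·| = √(15²+110²) = √12325 ≈ 111.02, ∠ = arctan(110/15) ≈ 82.23°
pole (s+315): 315 + j110 → |·| = √(315²+110²) = √111325 ≈ 333.65, ∠ = arctan(110/315) ≈ 19.25°
pole at origin: |s| = 110, ∠ = 90.00° (in denominator)
|G| = 2 · 110.02 / 4.0746e+06 ≈ 5.4003e-05
Gain = 20 log₁₀(5.4003e-05) ≈ -85.35 dB
∠G = 88.96° − 191.48° = -102.52°

-85.4 dB, -102.5°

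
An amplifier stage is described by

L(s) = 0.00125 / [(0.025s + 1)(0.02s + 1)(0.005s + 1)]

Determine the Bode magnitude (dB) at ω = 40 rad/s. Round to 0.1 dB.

At ω = 40 rad/s:
pole (1 + j40·0.025) = 1 + j1 → |·| ≈ 1.4142, ∠ ≈ 45.00°
pole (1 + j40·0.02) = 1 + j0.8 → |·| ≈ 1.2806, ∠ ≈ 38.66°
pole (1 + j40·0.005) = 1 + j0.2 → |·| ≈ 1.0198, ∠ ≈ 11.31°
|L| = 0.00125 · 1 / (1.4142 · 1.2806 · 1.0198) ≈ 0.00067682
Gain = 20 log₁₀(0.00067682) ≈ -63.39 dB

-63.4 dB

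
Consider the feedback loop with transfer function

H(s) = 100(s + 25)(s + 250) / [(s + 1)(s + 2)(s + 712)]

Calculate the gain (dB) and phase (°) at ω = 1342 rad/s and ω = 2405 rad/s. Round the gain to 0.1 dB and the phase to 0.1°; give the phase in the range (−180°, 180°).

ω = 1342: -23.5 dB, -73.5°; ω = 2405: -27.9 dB, -80.0°

At s = jω = j1342:
zero (s+25): 25 + j1342 → |·| = √(25²+1342²) = √1801589 ≈ 1342.2, ∠ = arctan(1342/25) ≈ 88.93°
zero (s+250): 250 + j1342 → |·| = √(250²+1342²) = √1863464 ≈ 1365.1, ∠ = arctan(1342/250) ≈ 79.45°
pole (s+1): 1 + j1342 → |·| = √(1²+1342²) = √1800965 ≈ 1342, ∠ = arctan(1342/1) ≈ 89.96°
pole (s+2): 2 + j1342 → |·| = √(2²+1342²) = √1800968 ≈ 1342, ∠ = arctan(1342/2) ≈ 89.91°
pole (s+712): 712 + j1342 → |·| = √(712²+1342²) = √2307908 ≈ 1519.2, ∠ = arctan(1342/712) ≈ 62.05°
|H| = 100 · 1.8322e+06 / 2.736e+09 ≈ 0.066966
Gain = 20 log₁₀(0.066966) ≈ -23.48 dB
∠H = 168.38° − 241.92° = -73.54°

At s = jω = j2405:
zero (s+25): 25 + j2405 → |·| = √(25²+2405²) = √5784650 ≈ 2405.1, ∠ = arctan(2405/25) ≈ 89.40°
zero (s+250): 250 + j2405 → |·| = √(250²+2405²) = √5846525 ≈ 2418, ∠ = arctan(2405/250) ≈ 84.07°
pole (s+1): 1 + j2405 → |·| = √(1²+2405²) = √5784026 ≈ 2405, ∠ = arctan(2405/1) ≈ 89.98°
pole (s+2): 2 + j2405 → |·| = √(2²+2405²) = √5784029 ≈ 2405, ∠ = arctan(2405/2) ≈ 89.95°
pole (s+712): 712 + j2405 → |·| = √(712²+2405²) = √6290969 ≈ 2508.2, ∠ = arctan(2405/712) ≈ 73.51°
|H| = 100 · 5.8155e+06 / 1.4507e+10 ≈ 0.040088
Gain = 20 log₁₀(0.040088) ≈ -27.94 dB
∠H = 173.47° − 253.44° = -79.97°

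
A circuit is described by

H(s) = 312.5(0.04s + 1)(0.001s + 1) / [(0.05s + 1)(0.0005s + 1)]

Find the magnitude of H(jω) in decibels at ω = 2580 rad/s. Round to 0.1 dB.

52.5 dB

At ω = 2580 rad/s:
zero (1 + j2580·0.04) = 1 + j103.2 → |·| ≈ 103.2, ∠ ≈ 89.44°
zero (1 + j2580·0.001) = 1 + j2.58 → |·| ≈ 2.767, ∠ ≈ 68.81°
pole (1 + j2580·0.05) = 1 + j129 → |·| ≈ 129, ∠ ≈ 89.56°
pole (1 + j2580·0.0005) = 1 + j1.29 → |·| ≈ 1.6322, ∠ ≈ 52.22°
|H| = 312.5 · 103.2 · 2.767 / (129 · 1.6322) ≈ 423.81
Gain = 20 log₁₀(423.81) ≈ 52.54 dB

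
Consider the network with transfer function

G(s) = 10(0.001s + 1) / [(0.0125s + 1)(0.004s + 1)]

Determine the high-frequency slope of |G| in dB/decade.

-20 dB/decade

Each pole contributes −20 dB/decade at high frequency; each zero contributes +20 dB/decade.
Net: 1 zero(s) − 2 pole(s) → -20 dB/decade.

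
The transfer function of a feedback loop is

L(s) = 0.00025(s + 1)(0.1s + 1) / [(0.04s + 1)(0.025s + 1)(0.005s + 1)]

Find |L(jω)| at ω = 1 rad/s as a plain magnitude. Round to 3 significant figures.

0.000355

At ω = 1 rad/s:
zero (1 + j1·1) = 1 + j1 → |·| ≈ 1.4142, ∠ ≈ 45.00°
zero (1 + j1·0.1) = 1 + j0.1 → |·| ≈ 1.005, ∠ ≈ 5.71°
pole (1 + j1·0.04) = 1 + j0.04 → |·| ≈ 1.0008, ∠ ≈ 2.29°
pole (1 + j1·0.025) = 1 + j0.025 → |·| ≈ 1.0003, ∠ ≈ 1.43°
pole (1 + j1·0.005) = 1 + j0.005 → |·| ≈ 1, ∠ ≈ 0.29°
|L| = 0.00025 · 1.4142 · 1.005 / (1.0008 · 1.0003 · 1) ≈ 0.00035493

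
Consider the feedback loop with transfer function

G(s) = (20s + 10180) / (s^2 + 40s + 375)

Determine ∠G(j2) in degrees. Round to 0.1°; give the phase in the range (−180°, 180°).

Substitute s = j2:
Numerator: 20(j2) + 10180 = 10180 + j40
Denominator: (j2)^2 + 40(j2) + 375 = 371 + j80
|N| = √(10180² + 40²) ≈ 10180, ∠N ≈ 0.23°
|D| = √(371² + 80²) ≈ 379.53, ∠D ≈ 12.17°
∠G = 0.23° − 12.17° = -11.94°

-11.9°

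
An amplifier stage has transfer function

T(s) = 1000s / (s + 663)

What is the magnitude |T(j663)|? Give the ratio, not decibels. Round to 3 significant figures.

707

At s = jω = j663:
zero at origin: s = j663 → |·| = 663, ∠ = 90.00°
pole (s+663): 663 + j663 → |·| = √(663²+663²) = √879138 ≈ 937.62, ∠ = arctan(663/663) ≈ 45.00°
|T| = 1000 · 663 / 937.62 ≈ 707.11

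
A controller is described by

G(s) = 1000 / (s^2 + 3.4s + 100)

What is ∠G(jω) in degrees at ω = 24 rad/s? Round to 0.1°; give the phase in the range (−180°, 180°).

At s = jω = j24:
quadratic: (j24)² + 3.4·j24 + 100 = -476 + j81.6 → |·| ≈ 482.94, ∠ ≈ 170.27°
∠G = 0.00° − 170.27° = -170.27°

-170.3°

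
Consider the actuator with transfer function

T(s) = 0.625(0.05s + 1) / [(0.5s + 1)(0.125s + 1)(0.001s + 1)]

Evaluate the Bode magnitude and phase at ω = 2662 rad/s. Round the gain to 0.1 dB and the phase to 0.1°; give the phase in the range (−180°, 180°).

-83.6 dB, -159.6°

At ω = 2662 rad/s:
zero (1 + j2662·0.05) = 1 + j133.1 → |·| ≈ 133.1, ∠ ≈ 89.57°
pole (1 + j2662·0.5) = 1 + j1331 → |·| ≈ 1331, ∠ ≈ 89.96°
pole (1 + j2662·0.125) = 1 + j332.75 → |·| ≈ 332.75, ∠ ≈ 89.83°
pole (1 + j2662·0.001) = 1 + j2.662 → |·| ≈ 2.8436, ∠ ≈ 69.41°
|T| = 0.625 · 133.1 / (1331 · 332.75 · 2.8436) ≈ 6.6053e-05
Gain = 20 log₁₀(6.6053e-05) ≈ -83.60 dB
∠T = (89.57°) − (89.96° + 89.83° + 69.41°) = -159.63°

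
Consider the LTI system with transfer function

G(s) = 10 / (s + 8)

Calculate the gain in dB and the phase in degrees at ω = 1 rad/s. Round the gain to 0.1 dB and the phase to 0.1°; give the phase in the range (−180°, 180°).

At s = jω = j1:
pole (s+8): 8 + j1 → |·| = √(8²+1²) = √65 ≈ 8.0623, ∠ = arctan(1/8) ≈ 7.13°
|G| = 10 / 8.0623 ≈ 1.2403
Gain = 20 log₁₀(1.2403) ≈ 1.87 dB
∠G = 0.00° − 7.13° = -7.13°

1.9 dB, -7.1°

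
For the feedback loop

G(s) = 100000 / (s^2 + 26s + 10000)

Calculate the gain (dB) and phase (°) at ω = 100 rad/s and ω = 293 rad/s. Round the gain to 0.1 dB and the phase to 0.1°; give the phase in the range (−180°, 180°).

At s = jω = j100:
quadratic: (j100)² + 26·j100 + 10000 = 0 + j2600 → |·| ≈ 2600, ∠ ≈ 90.00°
|G| = 100000 / 2600 ≈ 38.462
Gain = 20 log₁₀(38.462) ≈ 31.70 dB
∠G = 0.00° − 90.00° = -90.00°

At s = jω = j293:
quadratic: (j293)² + 26·j293 + 10000 = -75849 + j7618 → |·| ≈ 76231, ∠ ≈ 174.26°
|G| = 100000 / 76231 ≈ 1.3118
Gain = 20 log₁₀(1.3118) ≈ 2.36 dB
∠G = 0.00° − 174.26° = -174.26°

ω = 100: 31.7 dB, -90.0°; ω = 293: 2.4 dB, -174.3°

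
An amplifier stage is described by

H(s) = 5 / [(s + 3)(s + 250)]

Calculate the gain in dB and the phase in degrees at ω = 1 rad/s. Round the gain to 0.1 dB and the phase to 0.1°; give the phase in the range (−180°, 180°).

At s = jω = j1:
pole (s+3): 3 + j1 → |·| = √(3²+1²) = √10 ≈ 3.1623, ∠ = arctan(1/3) ≈ 18.43°
pole (s+250): 250 + j1 → |·| = √(250²+1²) = √62501 ≈ 250, ∠ = arctan(1/250) ≈ 0.23°
|H| = 5 / 790.58 ≈ 0.0063245
Gain = 20 log₁₀(0.0063245) ≈ -43.98 dB
∠H = 0.00° − 18.66° = -18.66°

-44.0 dB, -18.7°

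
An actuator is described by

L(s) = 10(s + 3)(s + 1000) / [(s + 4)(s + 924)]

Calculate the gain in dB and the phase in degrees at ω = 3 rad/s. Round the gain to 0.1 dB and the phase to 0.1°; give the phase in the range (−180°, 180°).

At s = jω = j3:
zero (s+3): 3 + j3 → |·| = √(3²+3²) = √18 ≈ 4.2426, ∠ = arctan(3/3) ≈ 45.00°
zero (s+1000): 1000 + j3 → |·| = √(1000²+3²) = √1000009 ≈ 1000, ∠ = arctan(3/1000) ≈ 0.17°
pole (s+4): 4 + j3 → |·| = √(4²+3²) = √25 ≈ 5, ∠ = arctan(3/4) ≈ 36.87°
pole (s+924): 924 + j3 → |·| = √(924²+3²) = √853785 ≈ 924, ∠ = arctan(3/924) ≈ 0.19°
|L| = 10 · 4242.6 / 4620 ≈ 9.1831
Gain = 20 log₁₀(9.1831) ≈ 19.26 dB
∠L = 45.17° − 37.06° = 8.11°

19.3 dB, 8.1°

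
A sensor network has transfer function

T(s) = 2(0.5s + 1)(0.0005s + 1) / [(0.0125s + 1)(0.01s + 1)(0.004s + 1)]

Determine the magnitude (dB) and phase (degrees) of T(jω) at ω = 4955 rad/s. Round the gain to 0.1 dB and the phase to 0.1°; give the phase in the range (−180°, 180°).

At ω = 4955 rad/s:
zero (1 + j4955·0.5) = 1 + j2477.5 → |·| ≈ 2477.5, ∠ ≈ 89.98°
zero (1 + j4955·0.0005) = 1 + j2.4775 → |·| ≈ 2.6717, ∠ ≈ 68.02°
pole (1 + j4955·0.0125) = 1 + j61.9375 → |·| ≈ 61.946, ∠ ≈ 89.08°
pole (1 + j4955·0.01) = 1 + j49.55 → |·| ≈ 49.56, ∠ ≈ 88.84°
pole (1 + j4955·0.004) = 1 + j19.82 → |·| ≈ 19.845, ∠ ≈ 87.11°
|T| = 2 · 2477.5 · 2.6717 / (61.946 · 49.56 · 19.845) ≈ 0.21729
Gain = 20 log₁₀(0.21729) ≈ -13.26 dB
∠T = (89.98° + 68.02°) − (89.08° + 88.84° + 87.11°) = -107.03°

-13.3 dB, -107.0°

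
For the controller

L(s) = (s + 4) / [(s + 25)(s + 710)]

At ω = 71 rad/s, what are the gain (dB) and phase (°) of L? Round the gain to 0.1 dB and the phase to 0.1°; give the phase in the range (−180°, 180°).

At s = jω = j71:
zero (s+4): 4 + j71 → |·| = √(4²+71²) = √5057 ≈ 71.113, ∠ = arctan(71/4) ≈ 86.78°
pole (s+25): 25 + j71 → |·| = √(25²+71²) = √5666 ≈ 75.273, ∠ = arctan(71/25) ≈ 70.60°
pole (s+710): 710 + j71 → |·| = √(710²+71²) = √509141 ≈ 713.54, ∠ = arctan(71/710) ≈ 5.71°
|L| = 1 · 71.113 / 53710 ≈ 0.001324
Gain = 20 log₁₀(0.001324) ≈ -57.56 dB
∠L = 86.78° − 76.31° = 10.47°

-57.6 dB, 10.5°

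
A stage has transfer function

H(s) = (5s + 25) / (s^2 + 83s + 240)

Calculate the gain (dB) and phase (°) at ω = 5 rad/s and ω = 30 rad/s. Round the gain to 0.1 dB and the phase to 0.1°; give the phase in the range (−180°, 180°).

Substitute s = j5:
Numerator: 5(j5) + 25 = 25 + j25
Denominator: (j5)^2 + 83(j5) + 240 = 215 + j415
|N| = √(25² + 25²) ≈ 35.355, ∠N ≈ 45.00°
|D| = √(215² + 415²) ≈ 467.39, ∠D ≈ 62.61°
|H| = 35.355 / 467.39 ≈ 0.075643
Gain = 20 log₁₀(0.075643) ≈ -22.42 dB
∠H = 45.00° − 62.61° = -17.61°

Substitute s = j30:
Numerator: 5(j30) + 25 = 25 + j150
Denominator: (j30)^2 + 83(j30) + 240 = -660 + j2490
|N| = √(25² + 150²) ≈ 152.07, ∠N ≈ 80.54°
|D| = √(660² + 2490²) ≈ 2576, ∠D ≈ 104.85°
|H| = 152.07 / 2576 ≈ 0.059033
Gain = 20 log₁₀(0.059033) ≈ -24.58 dB
∠H = 80.54° − 104.85° = -24.31°

ω = 5: -22.4 dB, -17.6°; ω = 30: -24.6 dB, -24.3°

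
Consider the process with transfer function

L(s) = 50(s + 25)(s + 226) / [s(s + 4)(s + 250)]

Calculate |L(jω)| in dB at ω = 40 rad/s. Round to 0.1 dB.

2.5 dB

At s = jω = j40:
zero (s+25): 25 + j40 → |·| = √(25²+40²) = √2225 ≈ 47.17, ∠ = arctan(40/25) ≈ 57.99°
zero (s+226): 226 + j40 → |·| = √(226²+40²) = √52676 ≈ 229.51, ∠ = arctan(40/226) ≈ 10.04°
pole (s+4): 4 + j40 → |·| = √(4²+40²) = √1616 ≈ 40.2, ∠ = arctan(40/4) ≈ 84.29°
pole (s+250): 250 + j40 → |·| = √(250²+40²) = √64100 ≈ 253.18, ∠ = arctan(40/250) ≈ 9.09°
pole at origin: |s| = 40, ∠ = 90.00° (in denominator)
|L| = 50 · 10826 / 4.0711e+05 ≈ 1.3296
Gain = 20 log₁₀(1.3296) ≈ 2.47 dB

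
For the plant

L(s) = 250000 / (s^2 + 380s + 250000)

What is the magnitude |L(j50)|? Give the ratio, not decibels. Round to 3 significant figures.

1.01

At s = jω = j50:
quadratic: (j50)² + 380·j50 + 250000 = 247500 + j19000 → |·| ≈ 2.4823e+05, ∠ ≈ 4.39°
|L| = 250000 / 2.4823e+05 ≈ 1.0071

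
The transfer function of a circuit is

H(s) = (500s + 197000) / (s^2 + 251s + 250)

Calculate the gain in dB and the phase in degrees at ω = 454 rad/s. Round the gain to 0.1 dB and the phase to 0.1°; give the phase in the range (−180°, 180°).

Substitute s = j454:
Numerator: 500(j454) + 197000 = 197000 + j227000
Denominator: (j454)^2 + 251(j454) + 250 = -205866 + j113954
|N| = √(197000² + 227000²) ≈ 3.0056e+05, ∠N ≈ 49.05°
|D| = √(205866² + 113954²) ≈ 2.353e+05, ∠D ≈ 151.03°
|H| = 3.0056e+05 / 2.353e+05 ≈ 1.2773
Gain = 20 log₁₀(1.2773) ≈ 2.13 dB
∠H = 49.05° − 151.03° = -101.98°

2.1 dB, -102.0°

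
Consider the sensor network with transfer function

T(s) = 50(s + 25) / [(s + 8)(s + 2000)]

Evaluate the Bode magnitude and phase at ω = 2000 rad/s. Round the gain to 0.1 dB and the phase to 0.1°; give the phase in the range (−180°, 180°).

At s = jω = j2000:
zero (s+25): 25 + j2000 → |·| = √(25²+2000²) = √4000625 ≈ 2000.2, ∠ = arctan(2000/25) ≈ 89.28°
pole (s+8): 8 + j2000 → |·| = √(8²+2000²) = √4000064 ≈ 2000, ∠ = arctan(2000/8) ≈ 89.77°
pole (s+2000): 2000 + j2000 → |·| = √(2000²+2000²) = √8000000 ≈ 2828.4, ∠ = arctan(2000/2000) ≈ 45.00°
|T| = 50 · 2000.2 / 5.6568e+06 ≈ 0.01768
Gain = 20 log₁₀(0.01768) ≈ -35.05 dB
∠T = 89.28° − 134.77° = -45.49°

-35.1 dB, -45.5°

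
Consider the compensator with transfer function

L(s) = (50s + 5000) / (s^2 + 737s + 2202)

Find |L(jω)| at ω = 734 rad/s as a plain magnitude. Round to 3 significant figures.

0.0486

Substitute s = j734:
Numerator: 50(j734) + 5000 = 5000 + j36700
Denominator: (j734)^2 + 737(j734) + 2202 = -536554 + j540958
|N| = √(5000² + 36700²) ≈ 37039, ∠N ≈ 82.24°
|D| = √(536554² + 540958²) ≈ 7.6192e+05, ∠D ≈ 134.77°
|L| = 37039 / 7.6192e+05 ≈ 0.048613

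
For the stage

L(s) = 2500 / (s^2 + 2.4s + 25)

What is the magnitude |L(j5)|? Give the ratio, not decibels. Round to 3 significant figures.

208

At s = jω = j5:
quadratic: (j5)² + 2.4·j5 + 25 = 0 + j12 → |·| ≈ 12, ∠ ≈ 90.00°
|L| = 2500 / 12 ≈ 208.33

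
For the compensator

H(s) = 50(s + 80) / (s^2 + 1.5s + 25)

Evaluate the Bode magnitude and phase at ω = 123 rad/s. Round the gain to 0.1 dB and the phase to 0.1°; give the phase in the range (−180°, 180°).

-6.3 dB, -122.3°

At s = jω = j123:
zero (s+80): 80 + j123 → |·| = √(80²+123²) = √21529 ≈ 146.73, ∠ = arctan(123/80) ≈ 56.96°
quadratic: (j123)² + 1.5·j123 + 25 = -15104 + j184.5 → |·| ≈ 15105, ∠ ≈ 179.30°
|H| = 50 · 146.73 / 15105 ≈ 0.4857
Gain = 20 log₁₀(0.4857) ≈ -6.27 dB
∠H = 56.96° − 179.30° = -122.34°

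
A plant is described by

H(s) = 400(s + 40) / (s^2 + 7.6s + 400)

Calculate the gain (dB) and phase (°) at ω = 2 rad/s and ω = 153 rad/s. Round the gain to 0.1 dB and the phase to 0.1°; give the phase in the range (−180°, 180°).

ω = 2: 32.1 dB, 0.7°; ω = 153: 8.8 dB, -101.8°

At s = jω = j2:
zero (s+40): 40 + j2 → |·| = √(40²+2²) = √1604 ≈ 40.05, ∠ = arctan(2/40) ≈ 2.86°
quadratic: (j2)² + 7.6·j2 + 400 = 396 + j15.2 → |·| ≈ 396.29, ∠ ≈ 2.20°
|H| = 400 · 40.05 / 396.29 ≈ 40.425
Gain = 20 log₁₀(40.425) ≈ 32.13 dB
∠H = 2.86° − 2.20° = 0.66°

At s = jω = j153:
zero (s+40): 40 + j153 → |·| = √(40²+153²) = √25009 ≈ 158.14, ∠ = arctan(153/40) ≈ 75.35°
quadratic: (j153)² + 7.6·j153 + 400 = -23009 + j1162.8 → |·| ≈ 23038, ∠ ≈ 177.11°
|H| = 400 · 158.14 / 23038 ≈ 2.7457
Gain = 20 log₁₀(2.7457) ≈ 8.77 dB
∠H = 75.35° − 177.11° = -101.76°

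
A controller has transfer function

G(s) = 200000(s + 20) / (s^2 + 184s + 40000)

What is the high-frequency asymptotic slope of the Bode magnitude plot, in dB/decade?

Each pole contributes −20 dB/decade at high frequency; each zero contributes +20 dB/decade.
Net: 1 zero(s) − 2 pole(s) → -20 dB/decade.

-20 dB/decade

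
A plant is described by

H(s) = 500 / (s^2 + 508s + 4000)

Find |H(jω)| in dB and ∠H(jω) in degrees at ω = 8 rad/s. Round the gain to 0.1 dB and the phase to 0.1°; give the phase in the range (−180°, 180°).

Substitute s = j8:
Numerator: 500 = 500 + j0
Denominator: (j8)^2 + 508(j8) + 4000 = 3936 + j4064
|N| = √(500² + 0²) ≈ 500, ∠N ≈ 0.00°
|D| = √(3936² + 4064²) ≈ 5657.6, ∠D ≈ 45.92°
|H| = 500 / 5657.6 ≈ 0.088377
Gain = 20 log₁₀(0.088377) ≈ -21.07 dB
∠H = 0.00° − 45.92° = -45.92°

-21.1 dB, -45.9°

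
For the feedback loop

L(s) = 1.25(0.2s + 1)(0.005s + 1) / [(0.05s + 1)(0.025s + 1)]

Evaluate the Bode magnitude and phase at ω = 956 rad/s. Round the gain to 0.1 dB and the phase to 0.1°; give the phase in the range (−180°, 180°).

0.2 dB, -8.5°

At ω = 956 rad/s:
zero (1 + j956·0.2) = 1 + j191.2 → |·| ≈ 191.2, ∠ ≈ 89.70°
zero (1 + j956·0.005) = 1 + j4.78 → |·| ≈ 4.8835, ∠ ≈ 78.18°
pole (1 + j956·0.05) = 1 + j47.8 → |·| ≈ 47.81, ∠ ≈ 88.80°
pole (1 + j956·0.025) = 1 + j23.9 → |·| ≈ 23.921, ∠ ≈ 87.60°
|L| = 1.25 · 191.2 · 4.8835 / (47.81 · 23.921) ≈ 1.0205
Gain = 20 log₁₀(1.0205) ≈ 0.18 dB
∠L = (89.70° + 78.18°) − (88.80° + 87.60°) = -8.52°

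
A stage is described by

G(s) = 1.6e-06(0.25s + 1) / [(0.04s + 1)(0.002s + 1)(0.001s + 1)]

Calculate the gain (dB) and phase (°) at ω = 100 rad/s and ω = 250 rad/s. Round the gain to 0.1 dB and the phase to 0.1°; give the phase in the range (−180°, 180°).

ω = 100: -100.5 dB, -5.3°; ω = 250: -101.3 dB, -35.8°

At ω = 100 rad/s:
zero (1 + j100·0.25) = 1 + j25 → |·| ≈ 25.02, ∠ ≈ 87.71°
pole (1 + j100·0.04) = 1 + j4 → |·| ≈ 4.1231, ∠ ≈ 75.96°
pole (1 + j100·0.002) = 1 + j0.2 → |·| ≈ 1.0198, ∠ ≈ 11.31°
pole (1 + j100·0.001) = 1 + j0.1 → |·| ≈ 1.005, ∠ ≈ 5.71°
|G| = 1.6e-06 · 25.02 / (4.1231 · 1.0198 · 1.005) ≈ 9.4733e-06
Gain = 20 log₁₀(9.4733e-06) ≈ -100.47 dB
∠G = (87.71°) − (75.96° + 11.31° + 5.71°) = -5.27°

At ω = 250 rad/s:
zero (1 + j250·0.25) = 1 + j62.5 → |·| ≈ 62.508, ∠ ≈ 89.08°
pole (1 + j250·0.04) = 1 + j10 → |·| ≈ 10.05, ∠ ≈ 84.29°
pole (1 + j250·0.002) = 1 + j0.5 → |·| ≈ 1.118, ∠ ≈ 26.57°
pole (1 + j250·0.001) = 1 + j0.25 → |·| ≈ 1.0308, ∠ ≈ 14.04°
|G| = 1.6e-06 · 62.508 / (10.05 · 1.118 · 1.0308) ≈ 8.6352e-06
Gain = 20 log₁₀(8.6352e-06) ≈ -101.27 dB
∠G = (89.08°) − (84.29° + 26.57° + 14.04°) = -35.82°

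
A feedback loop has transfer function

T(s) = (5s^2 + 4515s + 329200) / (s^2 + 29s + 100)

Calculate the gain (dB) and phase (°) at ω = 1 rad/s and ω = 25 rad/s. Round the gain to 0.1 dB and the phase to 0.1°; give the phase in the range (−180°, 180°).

Substitute s = j1:
Numerator: 5(j1)^2 + 4515(j1) + 329200 = 329195 + j4515
Denominator: (j1)^2 + 29(j1) + 100 = 99 + j29
|N| = √(329195² + 4515²) ≈ 3.2923e+05, ∠N ≈ 0.79°
|D| = √(99² + 29²) ≈ 103.16, ∠D ≈ 16.33°
|T| = 3.2923e+05 / 103.16 ≈ 3191.5
Gain = 20 log₁₀(3191.5) ≈ 70.08 dB
∠T = 0.79° − 16.33° = -15.54°

Substitute s = j25:
Numerator: 5(j25)^2 + 4515(j25) + 329200 = 326075 + j112875
Denominator: (j25)^2 + 29(j25) + 100 = -525 + j725
|N| = √(326075² + 112875²) ≈ 3.4506e+05, ∠N ≈ 19.09°
|D| = √(525² + 725²) ≈ 895.13, ∠D ≈ 125.91°
|T| = 3.4506e+05 / 895.13 ≈ 385.49
Gain = 20 log₁₀(385.49) ≈ 51.72 dB
∠T = 19.09° − 125.91° = -106.82°

ω = 1: 70.1 dB, -15.5°; ω = 25: 51.7 dB, -106.8°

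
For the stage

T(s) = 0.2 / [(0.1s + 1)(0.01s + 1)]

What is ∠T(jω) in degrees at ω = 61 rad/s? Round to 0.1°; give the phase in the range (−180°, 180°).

At ω = 61 rad/s:
pole (1 + j61·0.1) = 1 + j6.1 → |·| ≈ 6.1814, ∠ ≈ 80.69°
pole (1 + j61·0.01) = 1 + j0.61 → |·| ≈ 1.1714, ∠ ≈ 31.38°
∠T = (0°) − (80.69° + 31.38°) = -112.07°

-112.1°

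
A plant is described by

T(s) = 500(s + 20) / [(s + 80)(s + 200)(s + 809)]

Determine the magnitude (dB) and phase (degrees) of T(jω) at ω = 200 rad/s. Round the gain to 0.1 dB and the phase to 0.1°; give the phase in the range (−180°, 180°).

At s = jω = j200:
zero (s+20): 20 + j200 → |·| = √(20²+200²) = √40400 ≈ 201, ∠ = arctan(200/20) ≈ 84.29°
pole (s+80): 80 + j200 → |·| = √(80²+200²) = √46400 ≈ 215.41, ∠ = arctan(200/80) ≈ 68.20°
pole (s+200): 200 + j200 → |·| = √(200²+200²) = √80000 ≈ 282.84, ∠ = arctan(200/200) ≈ 45.00°
pole (s+809): 809 + j200 → |·| = √(809²+200²) = √694481 ≈ 833.36, ∠ = arctan(200/809) ≈ 13.89°
|T| = 500 · 201 / 5.0774e+07 ≈ 0.0019794
Gain = 20 log₁₀(0.0019794) ≈ -54.07 dB
∠T = 84.29° − 127.09° = -42.80°

-54.1 dB, -42.8°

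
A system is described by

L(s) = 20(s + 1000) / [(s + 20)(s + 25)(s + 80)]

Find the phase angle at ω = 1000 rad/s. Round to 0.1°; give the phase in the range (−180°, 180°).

At s = jω = j1000:
zero (s+1000): 1000 + j1000 → |·| = √(1000²+1000²) = √2000000 ≈ 1414.2, ∠ = arctan(1000/1000) ≈ 45.00°
pole (s+20): 20 + j1000 → |·| = √(20²+1000²) = √1000400 ≈ 1000.2, ∠ = arctan(1000/20) ≈ 88.85°
pole (s+25): 25 + j1000 → |·| = √(25²+1000²) = √1000625 ≈ 1000.3, ∠ = arctan(1000/25) ≈ 88.57°
pole (s+80): 80 + j1000 → |·| = √(80²+1000²) = √1006400 ≈ 1003.2, ∠ = arctan(1000/80) ≈ 85.43°
∠L = 45.00° − 262.85° = -217.85° ≡ 142.15° (principal value)

142.2°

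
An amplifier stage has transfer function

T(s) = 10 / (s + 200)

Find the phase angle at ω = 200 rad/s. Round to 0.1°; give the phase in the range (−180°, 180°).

At s = jω = j200:
pole (s+200): 200 + j200 → |·| = √(200²+200²) = √80000 ≈ 282.84, ∠ = arctan(200/200) ≈ 45.00°
∠T = 0.00° − 45.00° = -45.00°

-45.0°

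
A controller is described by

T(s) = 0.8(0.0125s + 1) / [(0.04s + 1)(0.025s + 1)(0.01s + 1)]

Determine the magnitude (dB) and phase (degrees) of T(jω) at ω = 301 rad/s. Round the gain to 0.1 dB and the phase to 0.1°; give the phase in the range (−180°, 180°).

-39.4 dB, -164.2°

At ω = 301 rad/s:
zero (1 + j301·0.0125) = 1 + j3.7625 → |·| ≈ 3.8931, ∠ ≈ 75.12°
pole (1 + j301·0.04) = 1 + j12.04 → |·| ≈ 12.081, ∠ ≈ 85.25°
pole (1 + j301·0.025) = 1 + j7.525 → |·| ≈ 7.5912, ∠ ≈ 82.43°
pole (1 + j301·0.01) = 1 + j3.01 → |·| ≈ 3.1718, ∠ ≈ 71.62°
|T| = 0.8 · 3.8931 / (12.081 · 7.5912 · 3.1718) ≈ 0.010707
Gain = 20 log₁₀(0.010707) ≈ -39.41 dB
∠T = (75.12°) − (85.25° + 82.43° + 71.62°) = -164.18°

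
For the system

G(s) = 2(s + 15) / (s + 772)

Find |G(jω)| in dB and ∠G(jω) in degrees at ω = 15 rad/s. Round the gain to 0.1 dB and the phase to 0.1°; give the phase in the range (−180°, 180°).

At s = jω = j15:
zero (s+15): 15 + j15 → |·| = √(15²+15²) = √450 ≈ 21.213, ∠ = arctan(15/15) ≈ 45.00°
pole (s+772): 772 + j15 → |·| = √(772²+15²) = √596209 ≈ 772.15, ∠ = arctan(15/772) ≈ 1.11°
|G| = 2 · 21.213 / 772.15 ≈ 0.054945
Gain = 20 log₁₀(0.054945) ≈ -25.20 dB
∠G = 45.00° − 1.11° = 43.89°

-25.2 dB, 43.9°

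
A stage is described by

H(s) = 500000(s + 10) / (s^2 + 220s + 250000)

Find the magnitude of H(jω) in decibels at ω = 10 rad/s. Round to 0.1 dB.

29.0 dB

At s = jω = j10:
zero (s+10): 10 + j10 → |·| = √(10²+10²) = √200 ≈ 14.142, ∠ = arctan(10/10) ≈ 45.00°
quadratic: (j10)² + 220·j10 + 250000 = 249900 + j2200 → |·| ≈ 2.4991e+05, ∠ ≈ 0.50°
|H| = 500000 · 14.142 / 2.4991e+05 ≈ 28.294
Gain = 20 log₁₀(28.294) ≈ 29.03 dB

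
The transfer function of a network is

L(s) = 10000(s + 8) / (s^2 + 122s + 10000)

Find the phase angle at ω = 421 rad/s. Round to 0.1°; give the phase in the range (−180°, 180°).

-74.0°

At s = jω = j421:
zero (s+8): 8 + j421 → |·| = √(8²+421²) = √177305 ≈ 421.08, ∠ = arctan(421/8) ≈ 88.91°
quadratic: (j421)² + 122·j421 + 10000 = -167241 + j51362 → |·| ≈ 1.7495e+05, ∠ ≈ 162.93°
∠L = 88.91° − 162.93° = -74.02°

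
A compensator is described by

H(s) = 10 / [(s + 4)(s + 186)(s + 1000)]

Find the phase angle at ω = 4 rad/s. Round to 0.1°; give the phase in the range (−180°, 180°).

At s = jω = j4:
pole (s+4): 4 + j4 → |·| = √(4²+4²) = √32 ≈ 5.6569, ∠ = arctan(4/4) ≈ 45.00°
pole (s+186): 186 + j4 → |·| = √(186²+4²) = √34612 ≈ 186.04, ∠ = arctan(4/186) ≈ 1.23°
pole (s+1000): 1000 + j4 → |·| = √(1000²+4²) = √1000016 ≈ 1000, ∠ = arctan(4/1000) ≈ 0.23°
∠H = 0.00° − 46.46° = -46.46°

-46.5°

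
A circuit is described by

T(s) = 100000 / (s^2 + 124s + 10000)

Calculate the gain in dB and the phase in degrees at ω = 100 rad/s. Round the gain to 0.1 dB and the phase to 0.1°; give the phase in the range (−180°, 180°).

18.1 dB, -90.0°

At s = jω = j100:
quadratic: (j100)² + 124·j100 + 10000 = 0 + j12400 → |·| ≈ 12400, ∠ ≈ 90.00°
|T| = 100000 / 12400 ≈ 8.0645
Gain = 20 log₁₀(8.0645) ≈ 18.13 dB
∠T = 0.00° − 90.00° = -90.00°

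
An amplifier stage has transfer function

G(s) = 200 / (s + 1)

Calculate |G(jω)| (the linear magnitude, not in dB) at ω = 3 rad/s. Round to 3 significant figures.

At s = jω = j3:
pole (s+1): 1 + j3 → |·| = √(1²+3²) = √10 ≈ 3.1623, ∠ = arctan(3/1) ≈ 71.57°
|G| = 200 / 3.1623 ≈ 63.245

63.2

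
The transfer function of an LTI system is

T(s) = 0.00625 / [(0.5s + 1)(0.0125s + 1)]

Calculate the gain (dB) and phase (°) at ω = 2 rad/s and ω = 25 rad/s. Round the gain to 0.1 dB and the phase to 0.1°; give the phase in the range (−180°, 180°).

At ω = 2 rad/s:
pole (1 + j2·0.5) = 1 + j1 → |·| ≈ 1.4142, ∠ ≈ 45.00°
pole (1 + j2·0.0125) = 1 + j0.025 → |·| ≈ 1.0003, ∠ ≈ 1.43°
|T| = 0.00625 · 1 / (1.4142 · 1.0003) ≈ 0.0044181
Gain = 20 log₁₀(0.0044181) ≈ -47.10 dB
∠T = (0°) − (45.00° + 1.43°) = -46.43°

At ω = 25 rad/s:
pole (1 + j25·0.5) = 1 + j12.5 → |·| ≈ 12.54, ∠ ≈ 85.43°
pole (1 + j25·0.0125) = 1 + j0.3125 → |·| ≈ 1.0477, ∠ ≈ 17.35°
|T| = 0.00625 · 1 / (12.54 · 1.0477) ≈ 0.00047571
Gain = 20 log₁₀(0.00047571) ≈ -66.45 dB
∠T = (0°) − (85.43° + 17.35°) = -102.78°

ω = 2: -47.1 dB, -46.4°; ω = 25: -66.5 dB, -102.8°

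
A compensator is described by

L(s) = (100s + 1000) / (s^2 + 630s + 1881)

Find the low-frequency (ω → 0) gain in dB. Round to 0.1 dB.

L(0) = 1000 / 1881 ≈ 0.53163
20 log₁₀(0.53163) ≈ -5.49 dB

-5.5 dB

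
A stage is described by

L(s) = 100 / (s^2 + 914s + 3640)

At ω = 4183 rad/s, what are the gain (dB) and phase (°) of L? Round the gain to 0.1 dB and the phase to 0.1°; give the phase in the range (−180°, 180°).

Substitute s = j4183:
Numerator: 100 = 100 + j0
Denominator: (j4183)^2 + 914(j4183) + 3640 = -17493849 + j3823262
|N| = √(100² + 0²) ≈ 100, ∠N ≈ 0.00°
|D| = √(17493849² + 3823262²) ≈ 1.7907e+07, ∠D ≈ 167.67°
|L| = 100 / 1.7907e+07 ≈ 5.5844e-06
Gain = 20 log₁₀(5.5844e-06) ≈ -105.06 dB
∠L = 0.00° − 167.67° = -167.67°

-105.1 dB, -167.7°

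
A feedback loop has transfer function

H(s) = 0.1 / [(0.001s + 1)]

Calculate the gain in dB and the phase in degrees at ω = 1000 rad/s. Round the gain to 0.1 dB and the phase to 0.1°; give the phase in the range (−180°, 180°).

-23.0 dB, -45.0°

At ω = 1000 rad/s:
pole (1 + j1000·0.001) = 1 + j1 → |·| ≈ 1.4142, ∠ ≈ 45.00°
|H| = 0.1 · 1 / (1.4142) ≈ 0.070711
Gain = 20 log₁₀(0.070711) ≈ -23.01 dB
∠H = (0°) − (45.00°) = -45.00°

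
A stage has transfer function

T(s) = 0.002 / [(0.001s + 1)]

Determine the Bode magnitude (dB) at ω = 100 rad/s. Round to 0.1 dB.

-54.0 dB

At ω = 100 rad/s:
pole (1 + j100·0.001) = 1 + j0.1 → |·| ≈ 1.005, ∠ ≈ 5.71°
|T| = 0.002 · 1 / (1.005) ≈ 0.00199
Gain = 20 log₁₀(0.00199) ≈ -54.02 dB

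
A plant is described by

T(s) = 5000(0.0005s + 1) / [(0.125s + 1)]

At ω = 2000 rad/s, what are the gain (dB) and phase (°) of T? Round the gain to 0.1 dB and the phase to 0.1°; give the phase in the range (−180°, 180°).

At ω = 2000 rad/s:
zero (1 + j2000·0.0005) = 1 + j1 → |·| ≈ 1.4142, ∠ ≈ 45.00°
pole (1 + j2000·0.125) = 1 + j250 → |·| ≈ 250, ∠ ≈ 89.77°
|T| = 5000 · 1.4142 / (250) ≈ 28.284
Gain = 20 log₁₀(28.284) ≈ 29.03 dB
∠T = (45.00°) − (89.77°) = -44.77°

29.0 dB, -44.8°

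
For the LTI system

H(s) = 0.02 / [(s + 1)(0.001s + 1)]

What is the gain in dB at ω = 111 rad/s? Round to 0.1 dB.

At ω = 111 rad/s:
pole (1 + j111·1) = 1 + j111 → |·| ≈ 111, ∠ ≈ 89.48°
pole (1 + j111·0.001) = 1 + j0.111 → |·| ≈ 1.0061, ∠ ≈ 6.33°
|H| = 0.02 · 1 / (111 · 1.0061) ≈ 0.00017909
Gain = 20 log₁₀(0.00017909) ≈ -74.94 dB

-74.9 dB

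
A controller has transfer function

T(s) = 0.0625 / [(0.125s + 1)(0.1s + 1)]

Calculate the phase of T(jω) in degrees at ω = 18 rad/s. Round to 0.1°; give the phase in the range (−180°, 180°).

-127.0°

At ω = 18 rad/s:
pole (1 + j18·0.125) = 1 + j2.25 → |·| ≈ 2.4622, ∠ ≈ 66.04°
pole (1 + j18·0.1) = 1 + j1.8 → |·| ≈ 2.0591, ∠ ≈ 60.95°
∠T = (0°) − (66.04° + 60.95°) = -126.99°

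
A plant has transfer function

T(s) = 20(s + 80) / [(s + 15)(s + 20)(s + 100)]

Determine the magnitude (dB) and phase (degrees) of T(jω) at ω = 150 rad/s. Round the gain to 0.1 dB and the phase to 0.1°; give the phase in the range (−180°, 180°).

At s = jω = j150:
zero (s+80): 80 + j150 → |·| = √(80²+150²) = √28900 ≈ 170, ∠ = arctan(150/80) ≈ 61.93°
pole (s+15): 15 + j150 → |·| = √(15²+150²) = √22725 ≈ 150.75, ∠ = arctan(150/15) ≈ 84.29°
pole (s+20): 20 + j150 → |·| = √(20²+150²) = √22900 ≈ 151.33, ∠ = arctan(150/20) ≈ 82.41°
pole (s+100): 100 + j150 → |·| = √(100²+150²) = √32500 ≈ 180.28, ∠ = arctan(150/100) ≈ 56.31°
|T| = 20 · 170 / 4.1127e+06 ≈ 0.00082671
Gain = 20 log₁₀(0.00082671) ≈ -61.65 dB
∠T = 61.93° − 223.01° = -161.08°

-61.7 dB, -161.1°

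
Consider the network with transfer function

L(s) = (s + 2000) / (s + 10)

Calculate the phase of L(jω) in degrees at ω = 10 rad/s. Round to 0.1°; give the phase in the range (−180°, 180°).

-44.7°

At s = jω = j10:
zero (s+2000): 2000 + j10 → |·| = √(2000²+10²) = √4000100 ≈ 2000, ∠ = arctan(10/2000) ≈ 0.29°
pole (s+10): 10 + j10 → |·| = √(10²+10²) = √200 ≈ 14.142, ∠ = arctan(10/10) ≈ 45.00°
∠L = 0.29° − 45.00° = -44.71°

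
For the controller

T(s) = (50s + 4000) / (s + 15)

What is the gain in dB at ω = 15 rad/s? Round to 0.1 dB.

Substitute s = j15:
Numerator: 50(j15) + 4000 = 4000 + j750
Denominator: (j15) + 15 = 15 + j15
|N| = √(4000² + 750²) ≈ 4069.7, ∠N ≈ 10.62°
|D| = √(15² + 15²) ≈ 21.213, ∠D ≈ 45.00°
|T| = 4069.7 / 21.213 ≈ 191.85
Gain = 20 log₁₀(191.85) ≈ 45.66 dB

45.7 dB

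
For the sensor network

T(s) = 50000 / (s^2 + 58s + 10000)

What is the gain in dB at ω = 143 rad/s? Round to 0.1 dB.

11.5 dB

At s = jω = j143:
quadratic: (j143)² + 58·j143 + 10000 = -10449 + j8294 → |·| ≈ 13341, ∠ ≈ 141.56°
|T| = 50000 / 13341 ≈ 3.7478
Gain = 20 log₁₀(3.7478) ≈ 11.48 dB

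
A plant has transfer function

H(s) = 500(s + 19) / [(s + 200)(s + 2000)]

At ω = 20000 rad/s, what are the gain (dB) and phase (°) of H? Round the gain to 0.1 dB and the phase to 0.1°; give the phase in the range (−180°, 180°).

-32.1 dB, -83.8°

At s = jω = j20000:
zero (s+19): 19 + j20000 → |·| = √(19²+20000²) = √400000361 ≈ 20000, ∠ = arctan(20000/19) ≈ 89.95°
pole (s+200): 200 + j20000 → |·| = √(200²+20000²) = √400040000 ≈ 20001, ∠ = arctan(20000/200) ≈ 89.43°
pole (s+2000): 2000 + j20000 → |·| = √(2000²+20000²) = √404000000 ≈ 20100, ∠ = arctan(20000/2000) ≈ 84.29°
|H| = 500 · 20000 / 4.0202e+08 ≈ 0.024874
Gain = 20 log₁₀(0.024874) ≈ -32.09 dB
∠H = 89.95° − 173.72° = -83.77°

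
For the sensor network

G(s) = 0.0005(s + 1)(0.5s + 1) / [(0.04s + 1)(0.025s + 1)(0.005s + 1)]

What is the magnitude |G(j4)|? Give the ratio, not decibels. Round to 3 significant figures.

At ω = 4 rad/s:
zero (1 + j4·1) = 1 + j4 → |·| ≈ 4.1231, ∠ ≈ 75.96°
zero (1 + j4·0.5) = 1 + j2 → |·| ≈ 2.2361, ∠ ≈ 63.43°
pole (1 + j4·0.04) = 1 + j0.16 → |·| ≈ 1.0127, ∠ ≈ 9.09°
pole (1 + j4·0.025) = 1 + j0.1 → |·| ≈ 1.005, ∠ ≈ 5.71°
pole (1 + j4·0.005) = 1 + j0.02 → |·| ≈ 1.0002, ∠ ≈ 1.15°
|G| = 0.0005 · 4.1231 · 2.2361 / (1.0127 · 1.005 · 1.0002) ≈ 0.0045285

0.00453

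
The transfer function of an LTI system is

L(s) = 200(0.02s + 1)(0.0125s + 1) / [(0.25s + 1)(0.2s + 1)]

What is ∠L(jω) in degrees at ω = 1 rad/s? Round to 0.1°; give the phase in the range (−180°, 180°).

At ω = 1 rad/s:
zero (1 + j1·0.02) = 1 + j0.02 → |·| ≈ 1.0002, ∠ ≈ 1.15°
zero (1 + j1·0.0125) = 1 + j0.0125 → |·| ≈ 1.0001, ∠ ≈ 0.72°
pole (1 + j1·0.25) = 1 + j0.25 → |·| ≈ 1.0308, ∠ ≈ 14.04°
pole (1 + j1·0.2) = 1 + j0.2 → |·| ≈ 1.0198, ∠ ≈ 11.31°
∠L = (1.15° + 0.72°) − (14.04° + 11.31°) = -23.48°

-23.5°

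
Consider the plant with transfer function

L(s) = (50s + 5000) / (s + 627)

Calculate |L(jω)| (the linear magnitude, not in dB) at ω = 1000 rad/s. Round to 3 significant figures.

Substitute s = j1000:
Numerator: 50(j1000) + 5000 = 5000 + j50000
Denominator: (j1000) + 627 = 627 + j1000
|N| = √(5000² + 50000²) ≈ 50249, ∠N ≈ 84.29°
|D| = √(627² + 1000²) ≈ 1180.3, ∠D ≈ 57.91°
|L| = 50249 / 1180.3 ≈ 42.573

42.6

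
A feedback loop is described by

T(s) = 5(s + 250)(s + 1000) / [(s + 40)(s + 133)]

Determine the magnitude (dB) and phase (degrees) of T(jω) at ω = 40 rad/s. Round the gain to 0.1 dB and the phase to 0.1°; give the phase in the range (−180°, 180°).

At s = jω = j40:
zero (s+250): 250 + j40 → |·| = √(250²+40²) = √64100 ≈ 253.18, ∠ = arctan(40/250) ≈ 9.09°
zero (s+1000): 1000 + j40 → |·| = √(1000²+40²) = √1001600 ≈ 1000.8, ∠ = arctan(40/1000) ≈ 2.29°
pole (s+40): 40 + j40 → |·| = √(40²+40²) = √3200 ≈ 56.569, ∠ = arctan(40/40) ≈ 45.00°
pole (s+133): 133 + j40 → |·| = √(133²+40²) = √19289 ≈ 138.88, ∠ = arctan(40/133) ≈ 16.74°
|T| = 5 · 2.5338e+05 / 7856.3 ≈ 161.26
Gain = 20 log₁₀(161.26) ≈ 44.15 dB
∠T = 11.38° − 61.74° = -50.36°

44.2 dB, -50.4°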